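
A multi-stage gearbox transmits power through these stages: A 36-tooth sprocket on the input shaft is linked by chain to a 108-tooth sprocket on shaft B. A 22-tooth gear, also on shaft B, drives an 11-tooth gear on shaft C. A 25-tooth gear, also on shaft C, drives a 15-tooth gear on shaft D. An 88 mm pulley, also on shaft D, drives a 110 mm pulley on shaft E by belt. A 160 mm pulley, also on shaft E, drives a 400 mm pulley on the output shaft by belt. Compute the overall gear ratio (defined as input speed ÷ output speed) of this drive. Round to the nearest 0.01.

Each stage contributes driven/driver: chain 108/36 = 3, gear mesh 11/22 = 0.5, gear mesh 15/25 = 0.6, belt 110/88 = 1.25, belt 400/160 = 2.5.
Overall: 3 × 0.5 × 0.6 × 1.25 × 2.5 = 2.8125.

2.81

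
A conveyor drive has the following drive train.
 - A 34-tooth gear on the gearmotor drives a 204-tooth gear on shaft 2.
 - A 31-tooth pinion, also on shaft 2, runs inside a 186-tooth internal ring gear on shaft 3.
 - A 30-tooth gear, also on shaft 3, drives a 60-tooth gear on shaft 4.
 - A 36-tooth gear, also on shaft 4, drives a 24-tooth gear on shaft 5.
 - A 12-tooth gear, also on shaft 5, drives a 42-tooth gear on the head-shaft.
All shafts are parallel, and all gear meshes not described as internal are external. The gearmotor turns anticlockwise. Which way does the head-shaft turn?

anticlockwise

the gearmotor → shaft 2: external mesh, 1 reversal → CW.
shaft 2 → shaft 3: internal mesh, same direction → CW.
shaft 3 → shaft 4: external mesh, 1 reversal → CCW.
shaft 4 → shaft 5: external mesh, 1 reversal → CW.
shaft 5 → the head-shaft: external mesh, 1 reversal → CCW.
4 reversals in total — an even number — so the head-shaft turns the same way as the gearmotor.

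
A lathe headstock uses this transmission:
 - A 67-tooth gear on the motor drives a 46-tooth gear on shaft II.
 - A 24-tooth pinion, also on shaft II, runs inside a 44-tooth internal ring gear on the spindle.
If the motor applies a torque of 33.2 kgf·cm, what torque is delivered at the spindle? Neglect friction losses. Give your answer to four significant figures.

41.79 kgf·cm

gear mesh 46/67 = 0.68657 → τ = 33.2·0.68657 = 22.794 kgf·cm
internal gear 44/24 = 1.8333 → τ = 22.794·1.8333 = 41.789 kgf·cm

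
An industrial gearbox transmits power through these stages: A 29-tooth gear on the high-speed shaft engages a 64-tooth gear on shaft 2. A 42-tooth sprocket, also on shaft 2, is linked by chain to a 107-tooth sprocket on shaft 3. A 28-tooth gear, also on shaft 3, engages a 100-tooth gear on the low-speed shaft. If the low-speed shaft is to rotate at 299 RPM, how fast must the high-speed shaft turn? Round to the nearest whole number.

6004 RPM

Overall ratio R = 2.2069 × 2.5476 × 3.5714 = 20.08.
Required input speed = output speed × R = 299 × 20.08 = 6003.8 RPM.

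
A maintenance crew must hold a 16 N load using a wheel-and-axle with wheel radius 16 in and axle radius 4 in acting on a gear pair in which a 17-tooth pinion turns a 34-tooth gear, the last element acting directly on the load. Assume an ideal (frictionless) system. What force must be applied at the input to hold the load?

2 N

Wheel-and-axle MA = R/r = 16/4 = 4.
Gear pair MA = 34/17 = 2.
Combined ideal MA = 4 × 2 = 8.
Effort = load / MA = 16 / 8 = 2 N.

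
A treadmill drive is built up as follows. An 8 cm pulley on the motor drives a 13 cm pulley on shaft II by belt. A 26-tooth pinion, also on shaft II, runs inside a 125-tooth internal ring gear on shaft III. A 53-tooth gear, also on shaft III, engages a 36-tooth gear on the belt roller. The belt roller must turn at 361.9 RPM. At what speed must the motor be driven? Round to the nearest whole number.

Overall ratio R = 1.625 × 4.8077 × 0.67925 = 5.3066.
Required input speed = output speed × R = 361.9 × 5.3066 = 1920.5 RPM.

1920 RPM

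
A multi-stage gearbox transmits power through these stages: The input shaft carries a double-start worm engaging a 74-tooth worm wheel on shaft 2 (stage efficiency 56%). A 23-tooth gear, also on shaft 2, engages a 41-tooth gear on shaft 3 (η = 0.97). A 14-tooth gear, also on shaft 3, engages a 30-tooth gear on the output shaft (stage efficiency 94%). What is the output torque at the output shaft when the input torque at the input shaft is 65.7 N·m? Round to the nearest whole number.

4741 N·m

Worm: ratio = 74/2 = 37; torque at shaft 2 = 65.7 × 37 × 0.56 = 1361.3 N·m.
Gear mesh: ratio = 41/23 = 1.7826; torque at shaft 3 = 1361.3 × 1.7826 × 0.97 = 2353.9 N·m.
Gear mesh: ratio = 30/14 = 2.1429; torque at the output shaft = 2353.9 × 2.1429 × 0.94 = 4741.4 N·m.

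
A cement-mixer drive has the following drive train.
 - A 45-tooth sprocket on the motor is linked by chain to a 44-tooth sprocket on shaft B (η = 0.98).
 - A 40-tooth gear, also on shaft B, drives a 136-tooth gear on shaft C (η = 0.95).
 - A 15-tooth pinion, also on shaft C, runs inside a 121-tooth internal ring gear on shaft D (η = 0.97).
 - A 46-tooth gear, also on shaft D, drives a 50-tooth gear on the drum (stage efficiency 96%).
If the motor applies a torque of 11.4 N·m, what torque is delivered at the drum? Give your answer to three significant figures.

288 N·m

After the chain (44/45): 11.4 × 0.97778 × 0.98 = 10.924 N·m
After the gear mesh (136/40): 10.924 × 3.4 × 0.95 = 35.284 N·m
After the internal gear (121/15): 35.284 × 8.0667 × 0.97 = 276.08 N·m
After the gear mesh (50/46): 276.08 × 1.087 × 0.96 = 288.09 N·m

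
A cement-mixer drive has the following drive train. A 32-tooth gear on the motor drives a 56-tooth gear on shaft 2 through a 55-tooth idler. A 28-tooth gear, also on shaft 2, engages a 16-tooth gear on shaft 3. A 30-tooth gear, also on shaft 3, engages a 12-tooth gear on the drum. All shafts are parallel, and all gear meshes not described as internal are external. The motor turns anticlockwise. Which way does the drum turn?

anticlockwise

the motor → shaft 2: driver → idler → driven is 2 external meshes, 2 reversals → CCW.
shaft 2 → shaft 3: external mesh, 1 reversal → CW.
shaft 3 → the drum: external mesh, 1 reversal → CCW.
4 reversals in total — an even number — so the drum turns the same way as the motor.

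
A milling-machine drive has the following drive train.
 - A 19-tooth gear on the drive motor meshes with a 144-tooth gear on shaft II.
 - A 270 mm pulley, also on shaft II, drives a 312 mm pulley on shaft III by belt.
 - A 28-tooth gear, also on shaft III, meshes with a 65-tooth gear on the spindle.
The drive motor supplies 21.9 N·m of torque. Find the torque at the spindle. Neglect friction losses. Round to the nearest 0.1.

445.2 N·m

gear mesh 144/19 = 7.5789 → τ = 21.9·7.5789 = 165.98 N·m
belt 312/270 = 1.1556 → τ = 165.98·1.1556 = 191.8 N·m
gear mesh 65/28 = 2.3214 → τ = 191.8·2.3214 = 445.25 N·m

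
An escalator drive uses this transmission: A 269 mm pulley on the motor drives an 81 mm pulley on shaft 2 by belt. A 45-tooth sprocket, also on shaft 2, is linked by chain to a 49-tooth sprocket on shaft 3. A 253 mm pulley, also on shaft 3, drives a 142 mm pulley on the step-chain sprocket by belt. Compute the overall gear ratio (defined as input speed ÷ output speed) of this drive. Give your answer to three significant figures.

0.184

Each stage contributes driven/driver: belt 81/269 = 0.30112, chain 49/45 = 1.0889, belt 142/253 = 0.56126.
Overall: 0.30112 × 1.0889 × 0.56126 = 0.18403.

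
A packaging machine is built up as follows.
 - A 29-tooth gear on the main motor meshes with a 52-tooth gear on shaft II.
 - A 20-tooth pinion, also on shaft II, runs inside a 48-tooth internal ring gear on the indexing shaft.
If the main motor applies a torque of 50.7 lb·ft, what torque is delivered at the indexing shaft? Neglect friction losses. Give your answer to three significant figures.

gear mesh 52/29 = 1.7931 → τ = 50.7·1.7931 = 90.91 lb·ft
internal gear 48/20 = 2.4 → τ = 90.91·2.4 = 218.18 lb·ft

218 lb·ft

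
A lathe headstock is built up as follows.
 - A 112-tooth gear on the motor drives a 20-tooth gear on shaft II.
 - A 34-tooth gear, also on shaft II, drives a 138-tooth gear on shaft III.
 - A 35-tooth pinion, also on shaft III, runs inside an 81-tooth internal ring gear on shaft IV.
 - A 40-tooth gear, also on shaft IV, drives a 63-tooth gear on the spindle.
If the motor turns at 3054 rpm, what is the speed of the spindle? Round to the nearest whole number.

gear mesh 20/112 = 0.17857 → 3054/0.17857 = 17102 rpm
gear mesh 138/34 = 4.0588 → 17102/4.0588 = 4213.6 rpm
internal gear 81/35 = 2.3143 → 4213.6/2.3143 = 1820.7 rpm
gear mesh 63/40 = 1.575 → 1820.7/1.575 = 1156 rpm

1156 rpm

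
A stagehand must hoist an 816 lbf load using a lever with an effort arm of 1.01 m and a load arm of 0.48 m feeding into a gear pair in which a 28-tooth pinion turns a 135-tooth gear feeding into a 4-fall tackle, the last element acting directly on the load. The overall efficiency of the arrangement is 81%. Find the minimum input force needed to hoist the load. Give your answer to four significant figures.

Lever MA = effort arm / load arm = 1.01/0.48 = 2.1042.
Gear pair MA = 135/28 = 4.8214.
Block-and-tackle MA = number of supporting rope parts = 4.
Combined ideal MA = 2.1042 × 4.8214 × 4 = 40.58.
Actual MA = 40.58 × 0.81 = 32.87.
Effort = load / actual MA = 816 / 32.87 = 24.825 lbf.

24.83 lbf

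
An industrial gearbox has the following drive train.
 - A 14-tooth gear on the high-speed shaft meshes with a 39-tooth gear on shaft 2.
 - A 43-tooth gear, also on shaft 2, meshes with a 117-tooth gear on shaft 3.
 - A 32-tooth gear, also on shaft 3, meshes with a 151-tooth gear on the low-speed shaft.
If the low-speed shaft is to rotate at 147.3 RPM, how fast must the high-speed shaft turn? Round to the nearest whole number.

Overall ratio R = 2.7857 × 2.7209 × 4.7188 = 35.767.
Required input speed = output speed × R = 147.3 × 35.767 = 5268.5 RPM.

5268 RPM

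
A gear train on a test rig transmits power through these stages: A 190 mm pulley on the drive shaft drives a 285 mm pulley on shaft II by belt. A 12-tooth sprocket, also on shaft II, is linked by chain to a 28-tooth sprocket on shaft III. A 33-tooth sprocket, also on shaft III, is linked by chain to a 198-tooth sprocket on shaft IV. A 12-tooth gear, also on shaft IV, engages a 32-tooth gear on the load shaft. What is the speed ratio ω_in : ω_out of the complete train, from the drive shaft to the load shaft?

Each stage contributes driven/driver: belt 285/190 = 1.5, chain 28/12 = 2.3333, chain 198/33 = 6, gear mesh 32/12 = 2.6667.
Overall: 1.5 × 2.3333 × 6 × 2.6667 = 56.

56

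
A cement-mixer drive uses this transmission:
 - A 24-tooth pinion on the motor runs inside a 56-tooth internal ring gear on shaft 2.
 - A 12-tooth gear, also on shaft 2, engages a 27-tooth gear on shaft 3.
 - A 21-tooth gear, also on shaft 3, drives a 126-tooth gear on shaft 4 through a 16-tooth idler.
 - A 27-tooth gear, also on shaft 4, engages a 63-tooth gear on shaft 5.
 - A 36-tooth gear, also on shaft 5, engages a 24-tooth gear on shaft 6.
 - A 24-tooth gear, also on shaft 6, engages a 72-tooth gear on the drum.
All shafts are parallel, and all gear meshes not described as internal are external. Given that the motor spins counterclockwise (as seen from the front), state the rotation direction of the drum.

the motor → shaft 2: internal mesh, same direction → CCW.
shaft 2 → shaft 3: external mesh, 1 reversal → CW.
shaft 3 → shaft 4: driver → idler → driven is 2 external meshes, 2 reversals → CW.
shaft 4 → shaft 5: external mesh, 1 reversal → CCW.
shaft 5 → shaft 6: external mesh, 1 reversal → CW.
shaft 6 → the drum: external mesh, 1 reversal → CCW.
6 reversals in total — an even number — so the drum turns the same way as the motor.

counterclockwise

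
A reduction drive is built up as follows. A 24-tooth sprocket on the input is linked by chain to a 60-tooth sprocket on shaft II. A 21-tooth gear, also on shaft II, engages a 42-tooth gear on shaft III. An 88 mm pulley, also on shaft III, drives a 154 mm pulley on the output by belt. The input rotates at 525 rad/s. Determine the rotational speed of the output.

the input → shaft II (chain, 60/24): 525 ÷ 2.5 = 210 rad/s
shaft II → shaft III (gear mesh, 42/21): 210 ÷ 2 = 105 rad/s
shaft III → the output (belt, 154/88): 105 ÷ 1.75 = 60 rad/s

60 rad/s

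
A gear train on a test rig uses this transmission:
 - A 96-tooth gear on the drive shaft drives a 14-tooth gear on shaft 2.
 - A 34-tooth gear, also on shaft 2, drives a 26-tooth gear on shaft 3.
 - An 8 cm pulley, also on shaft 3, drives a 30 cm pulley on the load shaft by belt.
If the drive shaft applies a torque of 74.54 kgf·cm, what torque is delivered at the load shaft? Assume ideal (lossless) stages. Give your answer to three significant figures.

gear mesh 14/96 = 0.14583 → τ = 74.54·0.14583 = 10.87 kgf·cm
gear mesh 26/34 = 0.76471 → τ = 10.87·0.76471 = 8.3127 kgf·cm
belt 30/8 = 3.75 → τ = 8.3127·3.75 = 31.173 kgf·cm

31.2 kgf·cm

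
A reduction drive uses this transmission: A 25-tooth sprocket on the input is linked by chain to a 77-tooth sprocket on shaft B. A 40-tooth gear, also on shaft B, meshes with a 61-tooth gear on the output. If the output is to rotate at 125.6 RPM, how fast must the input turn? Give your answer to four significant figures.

Overall ratio R = 3.08 × 1.525 = 4.697.
Required input speed = output speed × R = 125.6 × 4.697 = 589.94 RPM.

589.9 RPM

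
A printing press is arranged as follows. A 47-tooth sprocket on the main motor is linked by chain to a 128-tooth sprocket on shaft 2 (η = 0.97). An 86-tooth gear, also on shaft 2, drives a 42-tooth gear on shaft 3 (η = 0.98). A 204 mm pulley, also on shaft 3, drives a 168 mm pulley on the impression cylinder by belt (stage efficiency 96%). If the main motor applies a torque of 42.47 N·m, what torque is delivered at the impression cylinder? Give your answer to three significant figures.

42.5 N·m

chain 128/47 = 2.7234 → τ = 42.47·2.7234·0.97 = 112.19 N·m
gear mesh 42/86 = 0.48837 → τ = 112.19·0.48837·0.98 = 53.696 N·m
belt 168/204 = 0.82353 → τ = 53.696·0.82353·0.96 = 42.452 N·m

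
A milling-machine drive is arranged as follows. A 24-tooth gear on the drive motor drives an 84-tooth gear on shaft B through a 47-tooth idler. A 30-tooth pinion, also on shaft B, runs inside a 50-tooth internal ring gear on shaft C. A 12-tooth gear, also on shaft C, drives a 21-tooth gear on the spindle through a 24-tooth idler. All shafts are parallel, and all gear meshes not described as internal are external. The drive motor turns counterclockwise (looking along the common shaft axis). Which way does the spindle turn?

the drive motor → shaft B: driver → idler → driven is 2 external meshes, 2 reversals → CCW.
shaft B → shaft C: internal mesh, same direction → CCW.
shaft C → the spindle: driver → idler → driven is 2 external meshes, 2 reversals → CCW.
4 reversals in total — an even number — so the spindle turns the same way as the drive motor.

counterclockwise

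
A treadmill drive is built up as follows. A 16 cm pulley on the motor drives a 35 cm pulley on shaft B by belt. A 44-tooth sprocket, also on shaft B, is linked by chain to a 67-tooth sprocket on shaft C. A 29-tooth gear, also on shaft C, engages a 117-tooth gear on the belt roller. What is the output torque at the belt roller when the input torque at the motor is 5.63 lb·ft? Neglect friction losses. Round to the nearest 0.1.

belt 35/16 = 2.1875 → τ = 5.63·2.1875 = 12.316 lb·ft
chain 67/44 = 1.5227 → τ = 12.316·1.5227 = 18.753 lb·ft
gear mesh 117/29 = 4.0345 → τ = 18.753·4.0345 = 75.66 lb·ft

75.7 lb·ft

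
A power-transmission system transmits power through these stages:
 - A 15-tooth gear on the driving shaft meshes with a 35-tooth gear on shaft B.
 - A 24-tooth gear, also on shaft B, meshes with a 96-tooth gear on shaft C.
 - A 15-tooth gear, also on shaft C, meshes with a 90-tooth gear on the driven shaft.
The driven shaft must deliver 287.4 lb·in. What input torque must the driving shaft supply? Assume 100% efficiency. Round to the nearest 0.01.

5.13 lb·in

Overall ratio R = 2.3333 × 4 × 6 = 56.
Input torque = output torque / R = 287.4 / 56 = 5.1321 lb·in.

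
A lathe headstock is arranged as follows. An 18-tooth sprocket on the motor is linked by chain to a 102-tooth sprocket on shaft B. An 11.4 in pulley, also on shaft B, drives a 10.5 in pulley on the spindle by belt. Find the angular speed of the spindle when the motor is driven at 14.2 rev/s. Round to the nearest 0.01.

2.72 rev/s

chain 102/18 = 5.6667 → 14.2/5.6667 = 2.5059 rev/s
belt 10.5/11.4 = 0.92105 → 2.5059/0.92105 = 2.7207 rev/s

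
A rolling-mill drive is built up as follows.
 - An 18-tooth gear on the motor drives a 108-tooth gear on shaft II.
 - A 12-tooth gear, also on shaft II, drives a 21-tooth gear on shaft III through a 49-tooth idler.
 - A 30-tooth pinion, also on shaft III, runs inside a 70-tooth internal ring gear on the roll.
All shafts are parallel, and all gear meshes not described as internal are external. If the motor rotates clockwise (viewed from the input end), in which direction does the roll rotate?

the motor → shaft II: external mesh, 1 reversal → CCW.
shaft II → shaft III: driver → idler → driven is 2 external meshes, 2 reversals → CCW.
shaft III → the roll: internal mesh, same direction → CCW.
3 reversals in total — an odd number — so the roll turns opposite to the motor.

anticlockwise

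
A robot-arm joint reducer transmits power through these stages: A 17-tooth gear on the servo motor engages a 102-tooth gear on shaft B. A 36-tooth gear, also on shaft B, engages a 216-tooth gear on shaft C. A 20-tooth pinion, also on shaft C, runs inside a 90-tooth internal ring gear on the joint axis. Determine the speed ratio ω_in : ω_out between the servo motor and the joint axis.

162

Each stage contributes driven/driver: gear mesh 102/17 = 6, gear mesh 216/36 = 6, internal gear 90/20 = 4.5.
Overall: 6 × 6 × 4.5 = 162.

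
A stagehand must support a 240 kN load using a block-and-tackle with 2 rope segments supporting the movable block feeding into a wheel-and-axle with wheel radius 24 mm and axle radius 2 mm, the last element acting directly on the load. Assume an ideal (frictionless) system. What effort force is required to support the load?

10 kN

Block-and-tackle MA = number of supporting rope parts = 2.
Wheel-and-axle MA = R/r = 24/2 = 12.
Combined ideal MA = 2 × 12 = 24.
Effort = load / MA = 240 / 24 = 10 kN.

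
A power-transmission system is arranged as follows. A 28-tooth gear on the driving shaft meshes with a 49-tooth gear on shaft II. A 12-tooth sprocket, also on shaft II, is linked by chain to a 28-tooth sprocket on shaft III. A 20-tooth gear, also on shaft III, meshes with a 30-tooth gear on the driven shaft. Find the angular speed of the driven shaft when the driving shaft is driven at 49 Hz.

Gear mesh: ratio = 49/28 = 1.75, so shaft II turns at 49 / 1.75 = 28 Hz.
Chain: ratio = 28/12 = 2.3333, so shaft III turns at 28 / 2.3333 = 12 Hz.
Gear mesh: ratio = 30/20 = 1.5, so the driven shaft turns at 12 / 1.5 = 8 Hz.

8 Hz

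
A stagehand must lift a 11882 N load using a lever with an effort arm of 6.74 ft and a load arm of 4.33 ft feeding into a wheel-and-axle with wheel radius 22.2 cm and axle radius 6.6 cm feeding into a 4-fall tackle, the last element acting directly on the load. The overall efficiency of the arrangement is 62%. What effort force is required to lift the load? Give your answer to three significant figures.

Lever MA = effort arm / load arm = 6.74/4.33 = 1.5566.
Wheel-and-axle MA = R/r = 22.2/6.6 = 3.3636.
Block-and-tackle MA = number of supporting rope parts = 4.
Combined ideal MA = 1.5566 × 3.3636 × 4 = 20.943.
Actual MA = 20.943 × 0.62 = 12.985.
Effort = load / actual MA = 11882 / 12.985 = 915.08 N.

915 N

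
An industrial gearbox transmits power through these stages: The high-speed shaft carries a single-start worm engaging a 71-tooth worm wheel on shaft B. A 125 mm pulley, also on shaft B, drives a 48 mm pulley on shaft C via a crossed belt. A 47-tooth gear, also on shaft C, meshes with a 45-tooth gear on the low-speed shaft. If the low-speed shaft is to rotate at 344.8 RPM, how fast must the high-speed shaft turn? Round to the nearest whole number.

9001 RPM

Overall ratio R = 71 × 0.384 × 0.95745 = 26.104.
Required input speed = output speed × R = 344.8 × 26.104 = 9000.6 RPM.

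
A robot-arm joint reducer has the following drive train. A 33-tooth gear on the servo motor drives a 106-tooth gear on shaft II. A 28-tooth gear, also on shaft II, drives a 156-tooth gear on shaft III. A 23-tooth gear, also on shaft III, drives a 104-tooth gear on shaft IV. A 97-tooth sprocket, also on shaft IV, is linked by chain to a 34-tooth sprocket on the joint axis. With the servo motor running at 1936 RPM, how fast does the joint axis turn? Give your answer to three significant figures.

68.3 RPM

gear mesh 106/33 = 3.2121 → 1936/3.2121 = 602.72 RPM
gear mesh 156/28 = 5.5714 → 602.72/5.5714 = 108.18 RPM
gear mesh 104/23 = 4.5217 → 108.18/4.5217 = 23.924 RPM
chain 34/97 = 0.35052 → 23.924/0.35052 = 68.255 RPM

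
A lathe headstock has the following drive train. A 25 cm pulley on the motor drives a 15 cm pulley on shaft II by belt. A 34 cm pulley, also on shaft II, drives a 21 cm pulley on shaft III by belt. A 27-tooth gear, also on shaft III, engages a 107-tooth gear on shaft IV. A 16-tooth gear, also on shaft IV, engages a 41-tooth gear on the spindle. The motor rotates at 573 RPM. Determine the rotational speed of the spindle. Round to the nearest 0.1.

belt 15/25 = 0.6 → 573/0.6 = 955 RPM
belt 21/34 = 0.61765 → 955/0.61765 = 1546.2 RPM
gear mesh 107/27 = 3.963 → 1546.2/3.963 = 390.16 RPM
gear mesh 41/16 = 2.5625 → 390.16/2.5625 = 152.26 RPM

152.3 RPM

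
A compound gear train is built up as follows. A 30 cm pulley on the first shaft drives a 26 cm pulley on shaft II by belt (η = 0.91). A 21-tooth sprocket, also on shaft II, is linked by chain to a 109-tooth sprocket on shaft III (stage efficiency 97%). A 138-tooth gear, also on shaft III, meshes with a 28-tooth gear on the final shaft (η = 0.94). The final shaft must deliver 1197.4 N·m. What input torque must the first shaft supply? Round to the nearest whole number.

Overall ratio R = 0.86667 × 5.1905 × 0.2029 = 0.91272; overall efficiency η = 0.91 × 0.97 × 0.94 = 0.8297.
Input torque = output torque / (R × η) = 1197.4 / (0.91272 × 0.8297) = 1581.1 N·m.

1581 N·m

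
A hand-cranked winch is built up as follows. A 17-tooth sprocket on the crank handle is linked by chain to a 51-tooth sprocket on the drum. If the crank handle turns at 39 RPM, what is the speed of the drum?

the crank handle → the drum (chain, 51/17): 39 ÷ 3 = 13 RPM

13 RPM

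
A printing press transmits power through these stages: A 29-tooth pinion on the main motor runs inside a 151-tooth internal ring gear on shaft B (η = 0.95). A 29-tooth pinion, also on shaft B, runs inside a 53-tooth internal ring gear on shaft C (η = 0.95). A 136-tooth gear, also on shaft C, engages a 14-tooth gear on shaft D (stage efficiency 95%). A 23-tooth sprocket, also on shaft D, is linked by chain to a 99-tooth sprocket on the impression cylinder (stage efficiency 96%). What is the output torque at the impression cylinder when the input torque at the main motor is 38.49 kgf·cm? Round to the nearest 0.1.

133.6 kgf·cm

internal gear 151/29 = 5.2069 → τ = 38.49·5.2069·0.95 = 190.39 kgf·cm
internal gear 53/29 = 1.8276 → τ = 190.39·1.8276·0.95 = 330.56 kgf·cm
gear mesh 14/136 = 0.10294 → τ = 330.56·0.10294·0.95 = 32.327 kgf·cm
chain 99/23 = 4.3043 → τ = 32.327·4.3043·0.96 = 133.58 kgf·cm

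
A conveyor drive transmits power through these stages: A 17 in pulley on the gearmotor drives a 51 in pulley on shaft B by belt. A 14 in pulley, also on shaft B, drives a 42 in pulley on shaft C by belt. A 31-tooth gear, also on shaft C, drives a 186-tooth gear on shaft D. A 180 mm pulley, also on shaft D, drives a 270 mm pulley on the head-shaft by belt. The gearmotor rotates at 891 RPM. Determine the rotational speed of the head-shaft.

11 RPM

Belt: ratio = 51/17 = 3, so shaft B turns at 891 / 3 = 297 RPM.
Belt: ratio = 42/14 = 3, so shaft C turns at 297 / 3 = 99 RPM.
Gear mesh: ratio = 186/31 = 6, so shaft D turns at 99 / 6 = 16.5 RPM.
Belt: ratio = 270/180 = 1.5, so the head-shaft turns at 16.5 / 1.5 = 11 RPM.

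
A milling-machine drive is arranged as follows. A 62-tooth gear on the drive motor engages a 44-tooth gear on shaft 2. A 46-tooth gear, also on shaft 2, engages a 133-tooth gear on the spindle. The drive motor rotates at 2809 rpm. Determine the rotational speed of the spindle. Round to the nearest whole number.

1369 rpm

Gear mesh: ratio = 44/62 = 0.70968, so shaft 2 turns at 2809 / 0.70968 = 3958.1 rpm.
Gear mesh: ratio = 133/46 = 2.8913, so the spindle turns at 3958.1 / 2.8913 = 1369 rpm.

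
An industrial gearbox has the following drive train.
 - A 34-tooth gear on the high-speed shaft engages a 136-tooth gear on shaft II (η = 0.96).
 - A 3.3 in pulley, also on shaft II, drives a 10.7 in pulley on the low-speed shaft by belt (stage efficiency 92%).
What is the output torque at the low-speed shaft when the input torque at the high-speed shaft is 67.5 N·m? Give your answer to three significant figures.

773 N·m

gear mesh 136/34 = 4 → τ = 67.5·4·0.96 = 259.2 N·m
belt 10.7/3.3 = 3.2424 → τ = 259.2·3.2424·0.92 = 773.2 N·m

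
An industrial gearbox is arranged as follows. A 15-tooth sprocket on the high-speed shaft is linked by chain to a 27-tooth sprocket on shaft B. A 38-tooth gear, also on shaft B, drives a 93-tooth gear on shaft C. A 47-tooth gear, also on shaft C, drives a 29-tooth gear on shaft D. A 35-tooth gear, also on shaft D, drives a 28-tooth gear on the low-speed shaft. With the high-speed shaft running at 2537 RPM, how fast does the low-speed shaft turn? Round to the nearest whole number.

1167 RPM

the high-speed shaft → shaft B (chain, 27/15): 2537 ÷ 1.8 = 1409.4 RPM
shaft B → shaft C (gear mesh, 93/38): 1409.4 ÷ 2.4474 = 575.9 RPM
shaft C → shaft D (gear mesh, 29/47): 575.9 ÷ 0.61702 = 933.36 RPM
shaft D → the low-speed shaft (gear mesh, 28/35): 933.36 ÷ 0.8 = 1166.7 RPM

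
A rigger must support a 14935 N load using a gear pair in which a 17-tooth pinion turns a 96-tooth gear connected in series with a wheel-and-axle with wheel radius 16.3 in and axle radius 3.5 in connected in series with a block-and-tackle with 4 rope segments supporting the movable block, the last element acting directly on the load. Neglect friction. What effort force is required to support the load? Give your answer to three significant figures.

Gear pair MA = 96/17 = 5.6471.
Wheel-and-axle MA = R/r = 16.3/3.5 = 4.6571.
Block-and-tackle MA = number of supporting rope parts = 4.
Combined ideal MA = 5.6471 × 4.6571 × 4 = 105.2.
Effort = load / MA = 14935 / 105.2 = 141.97 N.

142 N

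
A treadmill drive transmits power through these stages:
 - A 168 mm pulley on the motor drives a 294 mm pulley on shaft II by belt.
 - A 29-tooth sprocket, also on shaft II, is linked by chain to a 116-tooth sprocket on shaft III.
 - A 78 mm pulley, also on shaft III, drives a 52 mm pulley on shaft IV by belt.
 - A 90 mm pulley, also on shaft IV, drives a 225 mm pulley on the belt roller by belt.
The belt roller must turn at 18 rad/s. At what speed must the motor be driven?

210 rad/s

Overall ratio R = 1.75 × 4 × 0.66667 × 2.5 = 11.667.
Required input speed = output speed × R = 18 × 11.667 = 210 rad/s.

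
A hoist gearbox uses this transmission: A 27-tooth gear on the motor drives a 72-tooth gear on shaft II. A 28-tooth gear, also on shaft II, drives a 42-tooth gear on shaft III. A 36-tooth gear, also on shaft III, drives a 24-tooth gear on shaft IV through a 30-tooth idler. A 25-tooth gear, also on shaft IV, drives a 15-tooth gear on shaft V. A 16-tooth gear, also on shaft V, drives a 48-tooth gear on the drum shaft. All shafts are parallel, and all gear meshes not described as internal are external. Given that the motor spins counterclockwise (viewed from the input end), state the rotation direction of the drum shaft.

counterclockwise

the motor → shaft II: external mesh, 1 reversal → CW.
shaft II → shaft III: external mesh, 1 reversal → CCW.
shaft III → shaft IV: driver → idler → driven is 2 external meshes, 2 reversals → CCW.
shaft IV → shaft V: external mesh, 1 reversal → CW.
shaft V → the drum shaft: external mesh, 1 reversal → CCW.
6 reversals in total — an even number — so the drum shaft turns the same way as the motor.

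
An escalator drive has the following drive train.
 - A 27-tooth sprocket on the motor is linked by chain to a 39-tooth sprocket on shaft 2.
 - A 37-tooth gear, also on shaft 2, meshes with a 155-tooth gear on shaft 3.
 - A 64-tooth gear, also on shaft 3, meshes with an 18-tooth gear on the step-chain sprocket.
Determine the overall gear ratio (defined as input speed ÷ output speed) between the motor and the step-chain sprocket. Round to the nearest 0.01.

Each stage contributes driven/driver: chain 39/27 = 1.4444, gear mesh 155/37 = 4.1892, gear mesh 18/64 = 0.28125.
Overall: 1.4444 × 4.1892 × 0.28125 = 1.7019.

1.70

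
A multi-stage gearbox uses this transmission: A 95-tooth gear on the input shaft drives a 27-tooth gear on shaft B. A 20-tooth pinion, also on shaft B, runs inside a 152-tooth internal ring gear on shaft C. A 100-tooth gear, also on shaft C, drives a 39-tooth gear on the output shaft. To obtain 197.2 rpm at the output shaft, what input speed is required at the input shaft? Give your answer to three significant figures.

Overall ratio R = 0.28421 × 7.6 × 0.39 = 0.8424.
Required input speed = output speed × R = 197.2 × 0.8424 = 166.12 rpm.

166 rpm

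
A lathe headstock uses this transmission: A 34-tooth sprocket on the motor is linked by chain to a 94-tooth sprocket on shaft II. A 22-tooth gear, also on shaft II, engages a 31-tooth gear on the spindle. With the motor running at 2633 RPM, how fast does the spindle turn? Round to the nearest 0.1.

Chain: ratio = 94/34 = 2.7647, so shaft II turns at 2633 / 2.7647 = 952.36 RPM.
Gear mesh: ratio = 31/22 = 1.4091, so the spindle turns at 952.36 / 1.4091 = 675.87 RPM.

675.9 RPM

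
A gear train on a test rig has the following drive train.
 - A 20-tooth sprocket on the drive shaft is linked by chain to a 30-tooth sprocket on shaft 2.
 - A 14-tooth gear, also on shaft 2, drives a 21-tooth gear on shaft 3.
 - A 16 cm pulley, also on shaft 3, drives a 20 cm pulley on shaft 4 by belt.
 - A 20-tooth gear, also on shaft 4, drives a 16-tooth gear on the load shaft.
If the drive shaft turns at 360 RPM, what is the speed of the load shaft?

chain 30/20 = 1.5 → 360/1.5 = 240 RPM
gear mesh 21/14 = 1.5 → 240/1.5 = 160 RPM
belt 20/16 = 1.25 → 160/1.25 = 128 RPM
gear mesh 16/20 = 0.8 → 128/0.8 = 160 RPM

160 RPM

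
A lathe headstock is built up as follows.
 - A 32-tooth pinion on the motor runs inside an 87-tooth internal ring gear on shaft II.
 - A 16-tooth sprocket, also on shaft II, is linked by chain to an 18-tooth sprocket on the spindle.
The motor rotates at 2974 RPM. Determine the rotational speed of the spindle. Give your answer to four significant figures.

972.3 RPM

the motor → shaft II (internal gear, 87/32): 2974 ÷ 2.7188 = 1093.9 RPM
shaft II → the spindle (chain, 18/16): 1093.9 ÷ 1.125 = 972.34 RPM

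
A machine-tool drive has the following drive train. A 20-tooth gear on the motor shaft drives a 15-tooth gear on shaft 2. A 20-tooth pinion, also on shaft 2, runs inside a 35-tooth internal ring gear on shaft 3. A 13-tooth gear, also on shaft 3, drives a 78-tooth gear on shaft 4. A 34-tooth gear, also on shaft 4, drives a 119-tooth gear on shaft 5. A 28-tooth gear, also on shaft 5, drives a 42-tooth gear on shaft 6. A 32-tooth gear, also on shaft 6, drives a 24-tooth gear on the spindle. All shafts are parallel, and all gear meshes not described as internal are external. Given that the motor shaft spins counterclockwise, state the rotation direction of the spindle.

clockwise

the motor shaft → shaft 2: external mesh, 1 reversal → CW.
shaft 2 → shaft 3: internal mesh, same direction → CW.
shaft 3 → shaft 4: external mesh, 1 reversal → CCW.
shaft 4 → shaft 5: external mesh, 1 reversal → CW.
shaft 5 → shaft 6: external mesh, 1 reversal → CCW.
shaft 6 → the spindle: external mesh, 1 reversal → CW.
5 reversals in total — an odd number — so the spindle turns opposite to the motor shaft.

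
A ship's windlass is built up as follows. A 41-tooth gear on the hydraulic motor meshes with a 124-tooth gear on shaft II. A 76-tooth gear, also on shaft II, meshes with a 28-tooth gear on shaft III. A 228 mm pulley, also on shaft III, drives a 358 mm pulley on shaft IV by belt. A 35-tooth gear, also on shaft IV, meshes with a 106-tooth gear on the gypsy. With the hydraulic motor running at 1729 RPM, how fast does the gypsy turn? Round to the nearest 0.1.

the hydraulic motor → shaft II (gear mesh, 124/41): 1729 ÷ 3.0244 = 571.69 RPM
shaft II → shaft III (gear mesh, 28/76): 571.69 ÷ 0.36842 = 1551.7 RPM
shaft III → shaft IV (belt, 358/228): 1551.7 ÷ 1.5702 = 988.24 RPM
shaft IV → the gypsy (gear mesh, 106/35): 988.24 ÷ 3.0286 = 326.31 RPM

326.3 RPM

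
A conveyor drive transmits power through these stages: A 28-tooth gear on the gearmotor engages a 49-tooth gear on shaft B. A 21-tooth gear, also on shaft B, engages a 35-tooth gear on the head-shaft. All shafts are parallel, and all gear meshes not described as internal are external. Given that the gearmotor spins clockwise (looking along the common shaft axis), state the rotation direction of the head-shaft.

clockwise

the gearmotor → shaft B: external mesh, 1 reversal → CCW.
shaft B → the head-shaft: external mesh, 1 reversal → CW.
2 reversals in total — an even number — so the head-shaft turns the same way as the gearmotor.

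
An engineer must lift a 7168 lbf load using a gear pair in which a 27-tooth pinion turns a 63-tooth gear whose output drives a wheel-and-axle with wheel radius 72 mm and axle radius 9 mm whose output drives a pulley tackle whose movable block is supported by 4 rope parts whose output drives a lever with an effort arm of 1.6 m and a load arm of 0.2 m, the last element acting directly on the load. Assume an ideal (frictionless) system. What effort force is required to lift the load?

12 lbf

Gear pair MA = 63/27 = 2.3333.
Wheel-and-axle MA = R/r = 72/9 = 8.
Block-and-tackle MA = number of supporting rope parts = 4.
Lever MA = effort arm / load arm = 1.6/0.2 = 8.
Combined ideal MA = 2.3333 × 8 × 4 × 8 = 597.33.
Effort = load / MA = 7168 / 597.33 = 12 lbf.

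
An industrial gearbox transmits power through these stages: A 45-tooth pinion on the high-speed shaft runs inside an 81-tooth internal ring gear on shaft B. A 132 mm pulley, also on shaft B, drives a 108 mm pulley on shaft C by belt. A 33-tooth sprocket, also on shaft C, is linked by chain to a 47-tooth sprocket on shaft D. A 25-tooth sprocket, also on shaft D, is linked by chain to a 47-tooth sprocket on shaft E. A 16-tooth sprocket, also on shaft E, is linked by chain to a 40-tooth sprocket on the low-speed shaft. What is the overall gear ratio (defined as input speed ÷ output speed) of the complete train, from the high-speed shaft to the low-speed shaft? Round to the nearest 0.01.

9.86

Each stage contributes driven/driver: internal gear 81/45 = 1.8, belt 108/132 = 0.81818, chain 47/33 = 1.4242, chain 47/25 = 1.88, chain 40/16 = 2.5.
Overall: 1.8 × 0.81818 × 1.4242 × 1.88 × 2.5 = 9.8583.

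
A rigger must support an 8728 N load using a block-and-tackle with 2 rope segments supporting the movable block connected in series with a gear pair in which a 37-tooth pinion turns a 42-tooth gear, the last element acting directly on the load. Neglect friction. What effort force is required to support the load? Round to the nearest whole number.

3844 N

Block-and-tackle MA = number of supporting rope parts = 2.
Gear pair MA = 42/37 = 1.1351.
Combined ideal MA = 2 × 1.1351 = 2.2703.
Effort = load / MA = 8728 / 2.2703 = 3844.5 N.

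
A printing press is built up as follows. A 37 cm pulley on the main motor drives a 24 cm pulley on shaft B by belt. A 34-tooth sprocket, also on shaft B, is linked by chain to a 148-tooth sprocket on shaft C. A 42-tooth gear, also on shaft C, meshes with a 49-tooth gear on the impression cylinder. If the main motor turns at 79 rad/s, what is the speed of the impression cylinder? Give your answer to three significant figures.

belt 24/37 = 0.64865 → 79/0.64865 = 121.79 rad/s
chain 148/34 = 4.3529 → 121.79/4.3529 = 27.979 rad/s
gear mesh 49/42 = 1.1667 → 27.979/1.1667 = 23.982 rad/s

24.0 rad/s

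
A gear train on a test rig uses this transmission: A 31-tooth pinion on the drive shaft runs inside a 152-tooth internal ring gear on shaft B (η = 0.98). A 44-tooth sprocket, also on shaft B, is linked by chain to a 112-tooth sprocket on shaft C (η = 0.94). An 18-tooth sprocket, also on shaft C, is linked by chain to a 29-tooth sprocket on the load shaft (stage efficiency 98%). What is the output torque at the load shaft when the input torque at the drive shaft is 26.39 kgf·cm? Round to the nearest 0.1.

After the internal gear (152/31): 26.39 × 4.9032 × 0.98 = 126.81 kgf·cm
After the chain (112/44): 126.81 × 2.5455 × 0.94 = 303.42 kgf·cm
After the chain (29/18): 303.42 × 1.6111 × 0.98 = 479.06 kgf·cm

479.1 kgf·cm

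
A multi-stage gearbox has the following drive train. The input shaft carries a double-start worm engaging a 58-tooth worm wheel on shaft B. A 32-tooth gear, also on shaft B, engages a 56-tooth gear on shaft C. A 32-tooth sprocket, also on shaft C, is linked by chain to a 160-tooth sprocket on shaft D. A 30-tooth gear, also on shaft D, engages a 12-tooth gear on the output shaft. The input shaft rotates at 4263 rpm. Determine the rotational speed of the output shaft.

42 rpm

Worm: ratio = 58/2 = 29, so shaft B turns at 4263 / 29 = 147 rpm.
Gear mesh: ratio = 56/32 = 1.75, so shaft C turns at 147 / 1.75 = 84 rpm.
Chain: ratio = 160/32 = 5, so shaft D turns at 84 / 5 = 16.8 rpm.
Gear mesh: ratio = 12/30 = 0.4, so the output shaft turns at 16.8 / 0.4 = 42 rpm.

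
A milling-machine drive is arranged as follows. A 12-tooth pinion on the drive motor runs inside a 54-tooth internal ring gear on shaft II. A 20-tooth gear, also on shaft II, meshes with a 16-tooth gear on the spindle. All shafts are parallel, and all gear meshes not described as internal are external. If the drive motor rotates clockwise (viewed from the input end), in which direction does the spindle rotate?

counterclockwise

the drive motor → shaft II: internal mesh, same direction → CW.
shaft II → the spindle: external mesh, 1 reversal → CCW.
1 reversal in total — an odd number — so the spindle turns opposite to the drive motor.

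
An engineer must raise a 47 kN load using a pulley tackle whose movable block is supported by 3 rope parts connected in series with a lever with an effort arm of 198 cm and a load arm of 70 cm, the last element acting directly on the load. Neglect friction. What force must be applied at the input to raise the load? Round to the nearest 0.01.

Block-and-tackle MA = number of supporting rope parts = 3.
Lever MA = effort arm / load arm = 198/70 = 2.8286.
Combined ideal MA = 3 × 2.8286 = 8.4857.
Effort = load / MA = 47 / 8.4857 = 5.5387 kN.

5.54 kN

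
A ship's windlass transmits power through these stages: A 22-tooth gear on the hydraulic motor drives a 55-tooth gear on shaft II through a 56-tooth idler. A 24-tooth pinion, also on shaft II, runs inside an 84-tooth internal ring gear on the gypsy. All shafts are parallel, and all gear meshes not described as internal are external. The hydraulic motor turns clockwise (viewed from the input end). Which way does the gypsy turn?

the hydraulic motor → shaft II: driver → idler → driven is 2 external meshes, 2 reversals → CW.
shaft II → the gypsy: internal mesh, same direction → CW.
2 reversals in total — an even number — so the gypsy turns the same way as the hydraulic motor.

clockwise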